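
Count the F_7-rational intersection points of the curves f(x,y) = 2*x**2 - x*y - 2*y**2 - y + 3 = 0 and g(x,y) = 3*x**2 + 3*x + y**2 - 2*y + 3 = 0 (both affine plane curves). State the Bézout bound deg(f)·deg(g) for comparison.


Common zeros: {(4, 0)}; count = 1; Bézout bound = 4.

deg(f) = 2, deg(g) = 2, so Bézout bound = 4.
Scan x ∈ F_7. For each x, list the y ∈ F_7 with f(x, y) ≡ 0 and those with g(x, y) ≡ 0 (mod 7); the common zeros in that column are the intersection.
  x = 0: f ≡ 0 at y ∈ {1, 2}; g ≡ 0 at y ∈ ∅; common: ∅.
  x = 1: f ≡ 0 at y ∈ {2, 4}; g ≡ 0 at y ∈ ∅; common: ∅.
  x = 2: f ≡ 0 at y ∈ ∅; g ≡ 0 at y ∈ {0, 2}; common: ∅.
  x = 3: f ≡ 0 at y ∈ {0, 5}; g ≡ 0 at y ∈ {3, 6}; common: ∅.
  x = 4: f ≡ 0 at y ∈ {0, 1}; g ≡ 0 at y ∈ {0, 2}; common: {0}.
  x = 5: f ≡ 0 at y ∈ ∅; g ≡ 0 at y ∈ ∅; common: ∅.
  x = 6: f ≡ 0 at y ∈ ∅; g ≡ 0 at y ∈ ∅; common: ∅.
Collecting: common zeros = {(4, 0)}, so the count is 1.
Comparison with the Bézout bound: 1 ≤ 4 = deg(f)·deg(g), as expected for curves with no common component (the affine F_7-count falls short of the bound because intersections may lie at infinity, over extension fields, or carry multiplicity).


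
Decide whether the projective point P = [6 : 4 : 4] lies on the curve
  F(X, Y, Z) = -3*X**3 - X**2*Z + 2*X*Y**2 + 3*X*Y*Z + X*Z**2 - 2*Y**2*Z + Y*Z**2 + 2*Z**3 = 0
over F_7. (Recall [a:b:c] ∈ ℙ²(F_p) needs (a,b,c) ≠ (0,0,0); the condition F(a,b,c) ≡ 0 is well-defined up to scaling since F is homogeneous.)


F(6,4,4) ≡ 2 (mod 7); P is NOT on the curve.

Evaluate F(6, 4, 4) term-by-term (mod 7).
  -3*X**3 ↦ -3·216·1·1 = -648
  -X**2*Z ↦ -1·36·1·4 = -144
  2*X*Y**2 ↦ 2·6·16·1 = 192
  3*X*Y*Z ↦ 3·6·4·4 = 288
  X*Z**2 ↦ 1·6·1·16 = 96
  -2*Y**2*Z ↦ -2·1·16·4 = -128
  Y*Z**2 ↦ 1·1·4·16 = 64
  2*Z**3 ↦ 2·1·1·64 = 128
Sum: F(6, 4, 4) = (-648) + (-144) + (192) + (288) + (96) + (-128) + (64) + (128) = -152.
Reducing mod 7: -152 ≡ 2 (mod 7).
Since F(a, b, c) ≡ 2 ≠ 0 (mod 7), P does NOT lie on the curve.


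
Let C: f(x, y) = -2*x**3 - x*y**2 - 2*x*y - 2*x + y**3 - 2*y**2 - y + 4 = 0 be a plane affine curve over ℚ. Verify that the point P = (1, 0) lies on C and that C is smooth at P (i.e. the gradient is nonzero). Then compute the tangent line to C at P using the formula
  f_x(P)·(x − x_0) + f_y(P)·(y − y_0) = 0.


Tangent line at P: -8*x - 3*y + 8 = 0.

Step 1: f(1, 0) = 0, so P lies on C.
Step 2: partial derivatives
  f_x(x, y) = -6*x**2 - y**2 - 2*y - 2, f_y(x, y) = -2*x*y - 2*x + 3*y**2 - 4*y - 1.
  f_x(P) = -8, f_y(P) = -3 (gradient nonzero, so P is smooth).
Step 3: tangent line at P: -8·(x − 1) + -3·(y − 0) = 0.
Expanding: -8*x - 3*y + 8 = 0.


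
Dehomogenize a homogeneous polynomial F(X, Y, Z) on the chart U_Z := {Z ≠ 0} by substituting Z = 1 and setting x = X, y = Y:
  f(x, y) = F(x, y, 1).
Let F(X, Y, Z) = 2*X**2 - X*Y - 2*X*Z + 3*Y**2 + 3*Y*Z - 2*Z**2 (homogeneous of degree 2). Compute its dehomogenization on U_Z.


f(x, y) = 2*x**2 - x*y - 2*x + 3*y**2 + 3*y - 2

On U_Z we set Z = 1. Each monomial c·X^i·Y^j·Z^k in F becomes c·x^i·y^j·1^k = c·x^i·y^j.
Substituting Z = 1: F(X, Y, 1) = 2*x**2 - x*y - 2*x + 3*y**2 + 3*y - 2.
Note: deg(f) ≤ deg(F) = 2; strict inequality happens when F is divisible by Z (lost terms).


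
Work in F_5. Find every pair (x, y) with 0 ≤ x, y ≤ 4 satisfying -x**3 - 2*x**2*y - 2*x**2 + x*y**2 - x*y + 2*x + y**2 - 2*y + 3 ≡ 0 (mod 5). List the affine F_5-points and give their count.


Affine F_5-points: {(1, 2), (1, 3), (3, 1), (4, 0)}; count = 4.

For each of the 25 pairs (x, y) ∈ F_5², evaluate f(x, y) mod 5. Record the zeros.
  x = 0: [0↦3, 1↦2, 2↦3, 3↦1, 4↦1]  zeros at y ∈ ∅
  x = 1: [0↦2, 1↦4, 2↦0, 3↦0, 4↦4]  zeros at y ∈ {2, 3}
  x = 2: [0↦1, 1↦2, 2↦4, 3↦2, 4↦1]  zeros at y ∈ ∅
  x = 3: [0↦4, 1↦0, 2↦4, 3↦1, 4↦1]  zeros at y ∈ {1}
  x = 4: [0↦0, 1↦2, 2↦4, 3↦1, 4↦3]  zeros at y ∈ {0}
Collecting zeros: affine points = {(1, 2), (1, 3), (3, 1), (4, 0)}.
Total count |C(F_5)_aff| = 4.


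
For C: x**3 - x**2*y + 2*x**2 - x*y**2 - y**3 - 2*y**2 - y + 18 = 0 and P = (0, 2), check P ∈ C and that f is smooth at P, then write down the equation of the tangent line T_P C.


Tangent line at P: -4*x - 21*y + 42 = 0.

Step 1: f(0, 2) = 0, so P lies on C.
Step 2: partial derivatives
  f_x(x, y) = 3*x**2 - 2*x*y + 4*x - y**2, f_y(x, y) = -x**2 - 2*x*y - 3*y**2 - 4*y - 1.
  f_x(P) = -4, f_y(P) = -21 (gradient nonzero, so P is smooth).
Step 3: tangent line at P: -4·(x − 0) + -21·(y − 2) = 0.
Expanding: -4*x - 21*y + 42 = 0.


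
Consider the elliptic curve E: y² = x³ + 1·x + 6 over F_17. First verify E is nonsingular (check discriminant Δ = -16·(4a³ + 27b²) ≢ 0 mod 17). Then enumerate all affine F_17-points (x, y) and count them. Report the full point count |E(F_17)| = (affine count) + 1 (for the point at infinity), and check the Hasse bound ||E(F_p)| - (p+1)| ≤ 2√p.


Affine points = {(1, 5), (1, 12), (2, 4), (2, 13), (3, 6), (3, 11), (5, 0), (7, 4), (7, 13), (8, 4), (8, 13), (9, 8), (9, 9), (10, 8), (10, 9), (15, 8), (15, 9), (16, 2), (16, 15)}; affine count = 19; |E(F_17)| = 20.

Discriminant check: Δ ∝ 4a³ + 27b² = 4·1³ + 27·6² = 4·1 + 27·36 ≡ 7 (mod 17). Nonzero ⇒ E is nonsingular.
For each x ∈ F_17, compute rhs = x³ + 1·x + 6 mod 17, then count y ∈ F_17 with y² ≡ rhs.
  x = 0: rhs = 6, matching y values: none (0 points).
  x = 1: rhs = 8, matching y values: 5, 12 (2 points).
  x = 2: rhs = 16, matching y values: 4, 13 (2 points).
  x = 3: rhs = 2, matching y values: 6, 11 (2 points).
  x = 4: rhs = 6, matching y values: none (0 points).
  x = 5: rhs = 0, matching y values: 0 (1 points).
  x = 6: rhs = 7, matching y values: none (0 points).
  x = 7: rhs = 16, matching y values: 4, 13 (2 points).
  x = 8: rhs = 16, matching y values: 4, 13 (2 points).
  x = 9: rhs = 13, matching y values: 8, 9 (2 points).
  x = 10: rhs = 13, matching y values: 8, 9 (2 points).
  x = 11: rhs = 5, matching y values: none (0 points).
  x = 12: rhs = 12, matching y values: none (0 points).
  x = 13: rhs = 6, matching y values: none (0 points).
  x = 14: rhs = 10, matching y values: none (0 points).
  x = 15: rhs = 13, matching y values: 8, 9 (2 points).
  x = 16: rhs = 4, matching y values: 2, 15 (2 points).
Total affine count: 19.
Full point count |E(F_17)| = 19 + 1 = 20.
Hasse bound: |20 − (17+1)| = |2| = 2 ≤ 2√17 ≈ 8.2462 ✓.


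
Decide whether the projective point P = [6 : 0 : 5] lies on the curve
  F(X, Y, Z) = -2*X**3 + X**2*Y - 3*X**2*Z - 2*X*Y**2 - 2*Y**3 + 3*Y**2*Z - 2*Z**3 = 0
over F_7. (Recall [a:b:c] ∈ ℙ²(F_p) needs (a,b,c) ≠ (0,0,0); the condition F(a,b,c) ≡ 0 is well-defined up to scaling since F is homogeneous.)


F(6,0,5) ≡ 3 (mod 7); P is NOT on the curve.

Evaluate F(6, 0, 5) term-by-term (mod 7).
  -2*X**3 ↦ -2·216·1·1 = -432
  X**2*Y ↦ 1·36·0·1 = 0
  -3*X**2*Z ↦ -3·36·1·5 = -540
  -2*X*Y**2 ↦ -2·6·0·1 = 0
  -2*Y**3 ↦ -2·1·0·1 = 0
  3*Y**2*Z ↦ 3·1·0·5 = 0
  -2*Z**3 ↦ -2·1·1·125 = -250
Sum: F(6, 0, 5) = (-432) + (0) + (-540) + (0) + (0) + (0) + (-250) = -1222.
Reducing mod 7: -1222 ≡ 3 (mod 7).
Since F(a, b, c) ≡ 3 ≠ 0 (mod 7), P does NOT lie on the curve.


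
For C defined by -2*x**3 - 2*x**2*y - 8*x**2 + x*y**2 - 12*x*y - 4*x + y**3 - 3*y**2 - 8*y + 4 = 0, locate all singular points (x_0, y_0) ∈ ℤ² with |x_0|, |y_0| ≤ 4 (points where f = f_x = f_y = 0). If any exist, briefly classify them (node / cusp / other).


Singular points: {(-2, 2)}; classification: cusp.

Compute partial derivatives:
  f_x = -6*x**2 - 4*x*y - 16*x + y**2 - 12*y - 4.
  f_y = -2*x**2 + 2*x*y - 12*x + 3*y**2 - 6*y - 8.
Scan x_0 ∈ {−4, ..., 4}. For each x_0, f_y(x_0, y) is a polynomial in y; find its integer roots y ∈ {−4, ..., 4}, then test f_x and f at those candidates.
  x = -4: f_y(-4, y) = 3*y**2 - 14*y + 8; vanishes at y ∈ {4}. (-4, 4): f_x = -4 ≠ 0.
  x = -3: f_y(-3, y) = 3*y**2 - 12*y + 10; no integer root y with |y| ≤ 4.
  x = -2: f_y(-2, y) = 3*y**2 - 10*y + 8; vanishes at y ∈ {2}. (-2, 2): f_x = 0, f = 0 — SINGULAR.
  x = -1: f_y(-1, y) = 3*y**2 - 8*y + 2; no integer root y with |y| ≤ 4.
  x = 0: f_y(0, y) = 3*y**2 - 6*y - 8; no integer root y with |y| ≤ 4.
  x = 1: f_y(1, y) = 3*y**2 - 4*y - 22; no integer root y with |y| ≤ 4.
  x = 2: f_y(2, y) = 3*y**2 - 2*y - 40; vanishes at y ∈ {4}. (2, 4): f_x = -124 ≠ 0.
  x = 3: f_y(3, y) = 3*y**2 - 62; no integer root y with |y| ≤ 4.
  x = 4: f_y(4, y) = 3*y**2 + 2*y - 88; no integer root y with |y| ≤ 4.
Only singular point on the grid: (-2, 2).
Classify: substitute x = -2 + u, y = 2 + v and expand: f = -2*u**3 - 2*u**2*v + u*v**2 + v**3 + v**2.
No constant or linear terms (consistent with a singular point). Quadratic part: v**2. Cubic part: -2*u**3 - 2*u**2*v + u*v**2 + v**3.
The quadratic part v**2 is a perfect square, so there is a single (double) tangent line v = 0, i.e. y = 2. Restricting the cubic part to that line (v = 0) leaves -2*u**3 ≠ 0, so f is not divisible by v and the branch is v² ≈ 2*u**3 to lowest order — this is a cusp.
Classification: cusp.


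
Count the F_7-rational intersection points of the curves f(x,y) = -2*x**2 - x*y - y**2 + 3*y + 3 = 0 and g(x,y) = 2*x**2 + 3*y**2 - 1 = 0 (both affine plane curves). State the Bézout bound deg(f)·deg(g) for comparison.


Common zeros: {(1, 4)}; count = 1; Bézout bound = 4.

deg(f) = 2, deg(g) = 2, so Bézout bound = 4.
Scan x ∈ F_7. For each x, list the y ∈ F_7 with f(x, y) ≡ 0 and those with g(x, y) ≡ 0 (mod 7); the common zeros in that column are the intersection.
  x = 0: f ≡ 0 at y ∈ {5}; g ≡ 0 at y ∈ ∅; common: ∅.
  x = 1: f ≡ 0 at y ∈ {4, 5}; g ≡ 0 at y ∈ {3, 4}; common: {4}.
  x = 2: f ≡ 0 at y ∈ {2, 6}; g ≡ 0 at y ∈ {0}; common: ∅.
  x = 3: f ≡ 0 at y ∈ ∅; g ≡ 0 at y ∈ ∅; common: ∅.
  x = 4: f ≡ 0 at y ∈ {2, 4}; g ≡ 0 at y ∈ ∅; common: ∅.
  x = 5: f ≡ 0 at y ∈ ∅; g ≡ 0 at y ∈ {0}; common: ∅.
  x = 6: f ≡ 0 at y ∈ ∅; g ≡ 0 at y ∈ {3, 4}; common: ∅.
Collecting: common zeros = {(1, 4)}, so the count is 1.
Comparison with the Bézout bound: 1 ≤ 4 = deg(f)·deg(g), as expected for curves with no common component (the affine F_7-count falls short of the bound because intersections may lie at infinity, over extension fields, or carry multiplicity).


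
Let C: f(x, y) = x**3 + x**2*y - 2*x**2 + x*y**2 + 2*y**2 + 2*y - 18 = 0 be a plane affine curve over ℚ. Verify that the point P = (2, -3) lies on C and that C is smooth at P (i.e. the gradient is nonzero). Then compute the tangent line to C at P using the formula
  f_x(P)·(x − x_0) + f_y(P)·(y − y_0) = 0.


Tangent line at P: x - 18*y - 56 = 0.

Step 1: f(2, -3) = 0, so P lies on C.
Step 2: partial derivatives
  f_x(x, y) = 3*x**2 + 2*x*y - 4*x + y**2, f_y(x, y) = x**2 + 2*x*y + 4*y + 2.
  f_x(P) = 1, f_y(P) = -18 (gradient nonzero, so P is smooth).
Step 3: tangent line at P: 1·(x − 2) + -18·(y − -3) = 0.
Expanding: x - 18*y - 56 = 0.


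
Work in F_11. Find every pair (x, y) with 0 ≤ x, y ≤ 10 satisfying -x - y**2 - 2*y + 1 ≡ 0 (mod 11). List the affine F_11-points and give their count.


Affine F_11-points: {(1, 0), (1, 9), (2, 10), (4, 2), (4, 7), (8, 3), (8, 6), (9, 1), (9, 8), (10, 4), (10, 5)}; count = 11.

For each of the 121 pairs (x, y) ∈ F_11², evaluate f(x, y) mod 11. Record the zeros.
  x = 0: [0↦1, 1↦9, 2↦4, 3↦8, 4↦10, 5↦10, 6↦8, 7↦4, 8↦9, 9↦1, 10↦2]  zeros at y ∈ ∅
  x = 1: [0↦0, 1↦8, 2↦3, 3↦7, 4↦9, 5↦9, 6↦7, 7↦3, 8↦8, 9↦0, 10↦1]  zeros at y ∈ {0, 9}
  x = 2: [0↦10, 1↦7, 2↦2, 3↦6, 4↦8, 5↦8, 6↦6, 7↦2, 8↦7, 9↦10, 10↦0]  zeros at y ∈ {10}
  x = 3: [0↦9, 1↦6, 2↦1, 3↦5, 4↦7, 5↦7, 6↦5, 7↦1, 8↦6, 9↦9, 10↦10]  zeros at y ∈ ∅
  x = 4: [0↦8, 1↦5, 2↦0, 3↦4, 4↦6, 5↦6, 6↦4, 7↦0, 8↦5, 9↦8, 10↦9]  zeros at y ∈ {2, 7}
  x = 5: [0↦7, 1↦4, 2↦10, 3↦3, 4↦5, 5↦5, 6↦3, 7↦10, 8↦4, 9↦7, 10↦8]  zeros at y ∈ ∅
  x = 6: [0↦6, 1↦3, 2↦9, 3↦2, 4↦4, 5↦4, 6↦2, 7↦9, 8↦3, 9↦6, 10↦7]  zeros at y ∈ ∅
  x = 7: [0↦5, 1↦2, 2↦8, 3↦1, 4↦3, 5↦3, 6↦1, 7↦8, 8↦2, 9↦5, 10↦6]  zeros at y ∈ ∅
  x = 8: [0↦4, 1↦1, 2↦7, 3↦0, 4↦2, 5↦2, 6↦0, 7↦7, 8↦1, 9↦4, 10↦5]  zeros at y ∈ {3, 6}
  x = 9: [0↦3, 1↦0, 2↦6, 3↦10, 4↦1, 5↦1, 6↦10, 7↦6, 8↦0, 9↦3, 10↦4]  zeros at y ∈ {1, 8}
  x = 10: [0↦2, 1↦10, 2↦5, 3↦9, 4↦0, 5↦0, 6↦9, 7↦5, 8↦10, 9↦2, 10↦3]  zeros at y ∈ {4, 5}
Collecting zeros: affine points = {(1, 0), (1, 9), (2, 10), (4, 2), (4, 7), (8, 3), (8, 6), (9, 1), (9, 8), (10, 4), (10, 5)}.
Total count |C(F_11)_aff| = 11.


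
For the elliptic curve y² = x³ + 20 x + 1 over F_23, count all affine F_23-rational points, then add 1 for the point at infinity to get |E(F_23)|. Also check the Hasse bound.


Affine points = {(0, 1), (0, 22), (2, 7), (2, 16), (7, 1), (7, 22), (8, 11), (8, 12), (9, 6), (9, 17), (14, 9), (14, 14), (16, 1), (16, 22), (18, 11), (18, 12), (19, 8), (19, 15), (20, 11), (20, 12), (22, 7), (22, 16)}; affine count = 22; |E(F_23)| = 23.

Discriminant check: Δ ∝ 4a³ + 27b² = 4·20³ + 27·1² = 4·8000 + 27·1 ≡ 11 (mod 23). Nonzero ⇒ E is nonsingular.
For each x ∈ F_23, compute rhs = x³ + 20·x + 1 mod 23, then count y ∈ F_23 with y² ≡ rhs.
  x = 0: rhs = 1, matching y values: 1, 22 (2 points).
  x = 1: rhs = 22, matching y values: none (0 points).
  x = 2: rhs = 3, matching y values: 7, 16 (2 points).
  x = 3: rhs = 19, matching y values: none (0 points).
  x = 4: rhs = 7, matching y values: none (0 points).
  x = 5: rhs = 19, matching y values: none (0 points).
  x = 6: rhs = 15, matching y values: none (0 points).
  x = 7: rhs = 1, matching y values: 1, 22 (2 points).
  x = 8: rhs = 6, matching y values: 11, 12 (2 points).
  x = 9: rhs = 13, matching y values: 6, 17 (2 points).
  x = 10: rhs = 5, matching y values: none (0 points).
  x = 11: rhs = 11, matching y values: none (0 points).
  x = 12: rhs = 14, matching y values: none (0 points).
  x = 13: rhs = 20, matching y values: none (0 points).
  x = 14: rhs = 12, matching y values: 9, 14 (2 points).
  x = 15: rhs = 19, matching y values: none (0 points).
  x = 16: rhs = 1, matching y values: 1, 22 (2 points).
  x = 17: rhs = 10, matching y values: none (0 points).
  x = 18: rhs = 6, matching y values: 11, 12 (2 points).
  x = 19: rhs = 18, matching y values: 8, 15 (2 points).
  x = 20: rhs = 6, matching y values: 11, 12 (2 points).
  x = 21: rhs = 22, matching y values: none (0 points).
  x = 22: rhs = 3, matching y values: 7, 16 (2 points).
Total affine count: 22.
Full point count |E(F_23)| = 22 + 1 = 23.
Hasse bound: |23 − (23+1)| = |-1| = 1 ≤ 2√23 ≈ 9.5917 ✓.


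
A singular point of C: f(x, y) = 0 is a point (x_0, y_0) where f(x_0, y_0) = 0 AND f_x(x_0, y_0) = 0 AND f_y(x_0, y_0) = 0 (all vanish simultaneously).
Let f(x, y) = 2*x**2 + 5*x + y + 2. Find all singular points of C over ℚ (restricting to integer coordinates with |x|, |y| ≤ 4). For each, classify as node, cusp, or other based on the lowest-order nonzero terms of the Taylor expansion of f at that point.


No singular points in the scanned grid; C is smooth there.

Compute partial derivatives:
  f_x = 4*x + 5.
  f_y = 1.
f_y = 1 is a nonzero constant, so f_y never vanishes: no point (x, y) can satisfy f = f_x = f_y = 0. In particular no (x, y) ∈ {−4, ..., 4}² is singular; the curve is smooth.


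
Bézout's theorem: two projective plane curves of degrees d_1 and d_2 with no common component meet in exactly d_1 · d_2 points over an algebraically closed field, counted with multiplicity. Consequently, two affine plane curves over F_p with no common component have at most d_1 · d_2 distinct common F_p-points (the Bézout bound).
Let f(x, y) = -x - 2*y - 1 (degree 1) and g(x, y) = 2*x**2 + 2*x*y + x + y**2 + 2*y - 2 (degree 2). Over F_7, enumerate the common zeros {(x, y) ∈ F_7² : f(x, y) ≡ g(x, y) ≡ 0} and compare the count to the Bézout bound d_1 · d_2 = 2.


Common zeros: {(3, 5)}; count = 1; Bézout bound = 2.

deg(f) = 1, deg(g) = 2, so Bézout bound = 2.
Scan x ∈ F_7. For each x, list the y ∈ F_7 with f(x, y) ≡ 0 and those with g(x, y) ≡ 0 (mod 7); the common zeros in that column are the intersection.
  x = 0: f ≡ 0 at y ∈ {3}; g ≡ 0 at y ∈ ∅; common: ∅.
  x = 1: f ≡ 0 at y ∈ {6}; g ≡ 0 at y ∈ ∅; common: ∅.
  x = 2: f ≡ 0 at y ∈ {2}; g ≡ 0 at y ∈ {3, 5}; common: ∅.
  x = 3: f ≡ 0 at y ∈ {5}; g ≡ 0 at y ∈ {1, 5}; common: {5}.
  x = 4: f ≡ 0 at y ∈ {1}; g ≡ 0 at y ∈ ∅; common: ∅.
  x = 5: f ≡ 0 at y ∈ {4}; g ≡ 0 at y ∈ {3, 6}; common: ∅.
  x = 6: f ≡ 0 at y ∈ {0}; g ≡ 0 at y ∈ {1, 6}; common: ∅.
Collecting: common zeros = {(3, 5)}, so the count is 1.
Comparison with the Bézout bound: 1 ≤ 2 = deg(f)·deg(g), as expected for curves with no common component (the affine F_7-count falls short of the bound because intersections may lie at infinity, over extension fields, or carry multiplicity).


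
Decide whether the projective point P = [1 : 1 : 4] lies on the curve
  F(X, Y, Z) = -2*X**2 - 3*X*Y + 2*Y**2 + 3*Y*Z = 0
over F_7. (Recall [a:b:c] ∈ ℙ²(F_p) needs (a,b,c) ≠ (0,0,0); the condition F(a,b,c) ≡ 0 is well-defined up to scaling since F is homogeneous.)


F(1,1,4) ≡ 2 (mod 7); P is NOT on the curve.

Evaluate F(1, 1, 4) term-by-term (mod 7).
  -2*X**2 ↦ -2·1·1·1 = -2
  -3*X*Y ↦ -3·1·1·1 = -3
  2*Y**2 ↦ 2·1·1·1 = 2
  3*Y*Z ↦ 3·1·1·4 = 12
Sum: F(1, 1, 4) = (-2) + (-3) + (2) + (12) = 9.
Reducing mod 7: 9 ≡ 2 (mod 7).
Since F(a, b, c) ≡ 2 ≠ 0 (mod 7), P does NOT lie on the curve.


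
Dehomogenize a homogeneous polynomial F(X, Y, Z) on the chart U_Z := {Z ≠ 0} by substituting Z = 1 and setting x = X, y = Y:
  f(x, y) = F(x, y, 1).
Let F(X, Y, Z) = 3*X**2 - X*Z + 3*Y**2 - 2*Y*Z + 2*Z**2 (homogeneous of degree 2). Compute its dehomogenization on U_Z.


f(x, y) = 3*x**2 - x + 3*y**2 - 2*y + 2

On U_Z we set Z = 1. Each monomial c·X^i·Y^j·Z^k in F becomes c·x^i·y^j·1^k = c·x^i·y^j.
Substituting Z = 1: F(X, Y, 1) = 3*x**2 - x + 3*y**2 - 2*y + 2.
Note: deg(f) ≤ deg(F) = 2; strict inequality happens when F is divisible by Z (lost terms).


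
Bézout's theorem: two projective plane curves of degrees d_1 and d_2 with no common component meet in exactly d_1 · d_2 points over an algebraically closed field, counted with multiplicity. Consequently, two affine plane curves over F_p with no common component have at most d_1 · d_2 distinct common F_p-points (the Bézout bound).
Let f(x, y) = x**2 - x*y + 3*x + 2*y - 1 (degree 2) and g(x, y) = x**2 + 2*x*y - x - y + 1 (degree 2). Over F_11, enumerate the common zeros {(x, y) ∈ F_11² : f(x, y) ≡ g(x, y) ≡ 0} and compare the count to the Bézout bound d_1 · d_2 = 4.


Common zeros: {(10, 1)}; count = 1; Bézout bound = 4.

deg(f) = 2, deg(g) = 2, so Bézout bound = 4.
Scan x ∈ F_11. For each x, list the y ∈ F_11 with f(x, y) ≡ 0 and those with g(x, y) ≡ 0 (mod 11); the common zeros in that column are the intersection.
  x = 0: f ≡ 0 at y ∈ {6}; g ≡ 0 at y ∈ {1}; common: ∅.
  x = 1: f ≡ 0 at y ∈ {8}; g ≡ 0 at y ∈ {10}; common: ∅.
  x = 2: f ≡ 0 at y ∈ ∅; g ≡ 0 at y ∈ {10}; common: ∅.
  x = 3: f ≡ 0 at y ∈ {6}; g ≡ 0 at y ∈ {3}; common: ∅.
  x = 4: f ≡ 0 at y ∈ {8}; g ≡ 0 at y ∈ {6}; common: ∅.
  x = 5: f ≡ 0 at y ∈ {2}; g ≡ 0 at y ∈ {5}; common: ∅.
  x = 6: f ≡ 0 at y ∈ {5}; g ≡ 0 at y ∈ ∅; common: ∅.
  x = 7: f ≡ 0 at y ∈ {5}; g ≡ 0 at y ∈ {6}; common: ∅.
  x = 8: f ≡ 0 at y ∈ {9}; g ≡ 0 at y ∈ {5}; common: ∅.
  x = 9: f ≡ 0 at y ∈ {9}; g ≡ 0 at y ∈ {8}; common: ∅.
  x = 10: f ≡ 0 at y ∈ {1}; g ≡ 0 at y ∈ {1}; common: {1}.
Collecting: common zeros = {(10, 1)}, so the count is 1.
Comparison with the Bézout bound: 1 ≤ 4 = deg(f)·deg(g), as expected for curves with no common component (the affine F_11-count falls short of the bound because intersections may lie at infinity, over extension fields, or carry multiplicity).


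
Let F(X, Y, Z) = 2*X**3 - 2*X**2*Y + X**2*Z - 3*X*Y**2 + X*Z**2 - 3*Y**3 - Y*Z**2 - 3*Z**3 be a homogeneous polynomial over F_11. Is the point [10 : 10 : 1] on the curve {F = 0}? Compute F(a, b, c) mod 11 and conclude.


F(10,10,1) ≡ 4 (mod 11); P is NOT on the curve.

Evaluate F(10, 10, 1) term-by-term (mod 11).
  2*X**3 ↦ 2·1000·1·1 = 2000
  -2*X**2*Y ↦ -2·100·10·1 = -2000
  X**2*Z ↦ 1·100·1·1 = 100
  -3*X*Y**2 ↦ -3·10·100·1 = -3000
  X*Z**2 ↦ 1·10·1·1 = 10
  -3*Y**3 ↦ -3·1·1000·1 = -3000
  -Y*Z**2 ↦ -1·1·10·1 = -10
  -3*Z**3 ↦ -3·1·1·1 = -3
Sum: F(10, 10, 1) = (2000) + (-2000) + (100) + (-3000) + (10) + (-3000) + (-10) + (-3) = -5903.
Reducing mod 11: -5903 ≡ 4 (mod 11).
Since F(a, b, c) ≡ 4 ≠ 0 (mod 11), P does NOT lie on the curve.


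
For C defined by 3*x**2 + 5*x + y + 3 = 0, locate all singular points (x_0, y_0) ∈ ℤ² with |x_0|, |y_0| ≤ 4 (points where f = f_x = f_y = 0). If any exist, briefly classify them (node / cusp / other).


No singular points in the scanned grid; C is smooth there.

Compute partial derivatives:
  f_x = 6*x + 5.
  f_y = 1.
f_y = 1 is a nonzero constant, so f_y never vanishes: no point (x, y) can satisfy f = f_x = f_y = 0. In particular no (x, y) ∈ {−4, ..., 4}² is singular; the curve is smooth.


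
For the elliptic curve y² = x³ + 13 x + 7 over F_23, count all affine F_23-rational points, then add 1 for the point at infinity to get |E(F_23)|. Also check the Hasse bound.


Affine points = {(2, 8), (2, 15), (3, 2), (3, 21), (4, 10), (4, 13), (5, 6), (5, 17), (6, 5), (6, 18), (7, 2), (7, 21), (8, 5), (8, 18), (9, 5), (9, 18), (11, 3), (11, 20), (13, 2), (13, 21), (14, 9), (14, 14), (15, 9), (15, 14), (17, 9), (17, 14), (18, 1), (18, 22), (19, 11), (19, 12), (22, 4), (22, 19)}; affine count = 32; |E(F_23)| = 33.

Discriminant check: Δ ∝ 4a³ + 27b² = 4·13³ + 27·7² = 4·2197 + 27·49 ≡ 14 (mod 23). Nonzero ⇒ E is nonsingular.
For each x ∈ F_23, compute rhs = x³ + 13·x + 7 mod 23, then count y ∈ F_23 with y² ≡ rhs.
  x = 0: rhs = 7, matching y values: none (0 points).
  x = 1: rhs = 21, matching y values: none (0 points).
  x = 2: rhs = 18, matching y values: 8, 15 (2 points).
  x = 3: rhs = 4, matching y values: 2, 21 (2 points).
  x = 4: rhs = 8, matching y values: 10, 13 (2 points).
  x = 5: rhs = 13, matching y values: 6, 17 (2 points).
  x = 6: rhs = 2, matching y values: 5, 18 (2 points).
  x = 7: rhs = 4, matching y values: 2, 21 (2 points).
  x = 8: rhs = 2, matching y values: 5, 18 (2 points).
  x = 9: rhs = 2, matching y values: 5, 18 (2 points).
  x = 10: rhs = 10, matching y values: none (0 points).
  x = 11: rhs = 9, matching y values: 3, 20 (2 points).
  x = 12: rhs = 5, matching y values: none (0 points).
  x = 13: rhs = 4, matching y values: 2, 21 (2 points).
  x = 14: rhs = 12, matching y values: 9, 14 (2 points).
  x = 15: rhs = 12, matching y values: 9, 14 (2 points).
  x = 16: rhs = 10, matching y values: none (0 points).
  x = 17: rhs = 12, matching y values: 9, 14 (2 points).
  x = 18: rhs = 1, matching y values: 1, 22 (2 points).
  x = 19: rhs = 6, matching y values: 11, 12 (2 points).
  x = 20: rhs = 10, matching y values: none (0 points).
  x = 21: rhs = 19, matching y values: none (0 points).
  x = 22: rhs = 16, matching y values: 4, 19 (2 points).
Total affine count: 32.
Full point count |E(F_23)| = 32 + 1 = 33.
Hasse bound: |33 − (23+1)| = |9| = 9 ≤ 2√23 ≈ 9.5917 ✓.


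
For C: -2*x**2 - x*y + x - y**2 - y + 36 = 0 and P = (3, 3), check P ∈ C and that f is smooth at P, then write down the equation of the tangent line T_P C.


Tangent line at P: -14*x - 10*y + 72 = 0.

Step 1: f(3, 3) = 0, so P lies on C.
Step 2: partial derivatives
  f_x(x, y) = -4*x - y + 1, f_y(x, y) = -x - 2*y - 1.
  f_x(P) = -14, f_y(P) = -10 (gradient nonzero, so P is smooth).
Step 3: tangent line at P: -14·(x − 3) + -10·(y − 3) = 0.
Expanding: -14*x - 10*y + 72 = 0.


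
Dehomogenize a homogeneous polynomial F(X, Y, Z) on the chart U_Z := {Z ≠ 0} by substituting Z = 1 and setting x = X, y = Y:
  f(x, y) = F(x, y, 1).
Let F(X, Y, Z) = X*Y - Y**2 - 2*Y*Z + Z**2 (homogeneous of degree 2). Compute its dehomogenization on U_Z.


f(x, y) = x*y - y**2 - 2*y + 1

On U_Z we set Z = 1. Each monomial c·X^i·Y^j·Z^k in F becomes c·x^i·y^j·1^k = c·x^i·y^j.
Substituting Z = 1: F(X, Y, 1) = x*y - y**2 - 2*y + 1.
Note: deg(f) ≤ deg(F) = 2; strict inequality happens when F is divisible by Z (lost terms).


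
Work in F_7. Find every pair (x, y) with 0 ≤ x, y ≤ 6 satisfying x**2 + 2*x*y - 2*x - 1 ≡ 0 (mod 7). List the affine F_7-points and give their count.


Affine F_7-points: {(1, 1), (2, 2), (3, 2), (4, 0), (5, 0), (6, 1)}; count = 6.

For each of the 49 pairs (x, y) ∈ F_7², evaluate f(x, y) mod 7. Record the zeros.
  x = 0: [0↦6, 1↦6, 2↦6, 3↦6, 4↦6, 5↦6, 6↦6]  zeros at y ∈ ∅
  x = 1: [0↦5, 1↦0, 2↦2, 3↦4, 4↦6, 5↦1, 6↦3]  zeros at y ∈ {1}
  x = 2: [0↦6, 1↦3, 2↦0, 3↦4, 4↦1, 5↦5, 6↦2]  zeros at y ∈ {2}
  x = 3: [0↦2, 1↦1, 2↦0, 3↦6, 4↦5, 5↦4, 6↦3]  zeros at y ∈ {2}
  x = 4: [0↦0, 1↦1, 2↦2, 3↦3, 4↦4, 5↦5, 6↦6]  zeros at y ∈ {0}
  x = 5: [0↦0, 1↦3, 2↦6, 3↦2, 4↦5, 5↦1, 6↦4]  zeros at y ∈ {0}
  x = 6: [0↦2, 1↦0, 2↦5, 3↦3, 4↦1, 5↦6, 6↦4]  zeros at y ∈ {1}
Collecting zeros: affine points = {(1, 1), (2, 2), (3, 2), (4, 0), (5, 0), (6, 1)}.
Total count |C(F_7)_aff| = 6.


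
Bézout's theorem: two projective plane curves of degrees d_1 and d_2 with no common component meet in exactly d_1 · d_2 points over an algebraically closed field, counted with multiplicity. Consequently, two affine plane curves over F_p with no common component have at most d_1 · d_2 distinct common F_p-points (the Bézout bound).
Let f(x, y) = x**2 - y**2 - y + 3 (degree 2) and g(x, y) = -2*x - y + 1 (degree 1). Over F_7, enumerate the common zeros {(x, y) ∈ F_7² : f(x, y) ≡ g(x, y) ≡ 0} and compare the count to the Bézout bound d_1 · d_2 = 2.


Common zeros: ∅; count = 0; Bézout bound = 2.

deg(f) = 2, deg(g) = 1, so Bézout bound = 2.
Scan x ∈ F_7. For each x, list the y ∈ F_7 with f(x, y) ≡ 0 and those with g(x, y) ≡ 0 (mod 7); the common zeros in that column are the intersection.
  x = 0: f ≡ 0 at y ∈ ∅; g ≡ 0 at y ∈ {1}; common: ∅.
  x = 1: f ≡ 0 at y ∈ ∅; g ≡ 0 at y ∈ {6}; common: ∅.
  x = 2: f ≡ 0 at y ∈ {0, 6}; g ≡ 0 at y ∈ {4}; common: ∅.
  x = 3: f ≡ 0 at y ∈ {3}; g ≡ 0 at y ∈ {2}; common: ∅.
  x = 4: f ≡ 0 at y ∈ {3}; g ≡ 0 at y ∈ {0}; common: ∅.
  x = 5: f ≡ 0 at y ∈ {0, 6}; g ≡ 0 at y ∈ {5}; common: ∅.
  x = 6: f ≡ 0 at y ∈ ∅; g ≡ 0 at y ∈ {3}; common: ∅.
Collecting: common zeros = ∅, so the count is 0.
Comparison with the Bézout bound: 0 ≤ 2 = deg(f)·deg(g), as expected for curves with no common component (the affine F_7-count falls short of the bound because intersections may lie at infinity, over extension fields, or carry multiplicity).


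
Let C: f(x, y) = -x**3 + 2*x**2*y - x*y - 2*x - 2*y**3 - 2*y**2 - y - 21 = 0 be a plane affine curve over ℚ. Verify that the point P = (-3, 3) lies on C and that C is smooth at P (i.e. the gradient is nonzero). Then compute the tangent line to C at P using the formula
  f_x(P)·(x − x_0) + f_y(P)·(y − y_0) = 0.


Tangent line at P: -68*x - 46*y - 66 = 0.

Step 1: f(-3, 3) = 0, so P lies on C.
Step 2: partial derivatives
  f_x(x, y) = -3*x**2 + 4*x*y - y - 2, f_y(x, y) = 2*x**2 - x - 6*y**2 - 4*y - 1.
  f_x(P) = -68, f_y(P) = -46 (gradient nonzero, so P is smooth).
Step 3: tangent line at P: -68·(x − -3) + -46·(y − 3) = 0.
Expanding: -68*x - 46*y - 66 = 0.


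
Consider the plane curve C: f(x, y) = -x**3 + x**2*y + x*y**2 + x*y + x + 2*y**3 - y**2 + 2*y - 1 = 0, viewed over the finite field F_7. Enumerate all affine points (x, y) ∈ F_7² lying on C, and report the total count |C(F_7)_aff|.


Affine F_7-points: {(0, 4), (1, 6), (2, 0), (2, 5), (3, 1), (4, 4), (6, 6)}; count = 7.

For each of the 49 pairs (x, y) ∈ F_7², evaluate f(x, y) mod 7. Record the zeros.
  x = 0: [0↦6, 1↦2, 2↦1, 3↦1, 4↦0, 5↦3, 6↦1]  zeros at y ∈ {4}
  x = 1: [0↦6, 1↦5, 2↦2, 3↦2, 4↦3, 5↦3, 6↦0]  zeros at y ∈ {6}
  x = 2: [0↦0, 1↦4, 2↦1, 3↦3, 4↦1, 5↦0, 6↦5]  zeros at y ∈ {0, 5}
  x = 3: [0↦3, 1↦0, 2↦6, 3↦5, 4↦2, 5↦2, 6↦3]  zeros at y ∈ {1}
  x = 4: [0↦2, 1↦1, 2↦4, 3↦2, 4↦0, 5↦3, 6↦2]  zeros at y ∈ {4}
  x = 5: [0↦5, 1↦1, 2↦3, 3↦2, 4↦3, 5↦4, 6↦3]  zeros at y ∈ ∅
  x = 6: [0↦6, 1↦1, 2↦4, 3↦6, 4↦5, 5↦6, 6↦0]  zeros at y ∈ {6}
Collecting zeros: affine points = {(0, 4), (1, 6), (2, 0), (2, 5), (3, 1), (4, 4), (6, 6)}.
Total count |C(F_7)_aff| = 7.


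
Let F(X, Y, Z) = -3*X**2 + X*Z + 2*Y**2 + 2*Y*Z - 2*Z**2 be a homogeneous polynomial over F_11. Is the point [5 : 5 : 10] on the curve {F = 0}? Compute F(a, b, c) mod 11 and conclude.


F(5,5,10) ≡ 2 (mod 11); P is NOT on the curve.

Evaluate F(5, 5, 10) term-by-term (mod 11).
  -3*X**2 ↦ -3·25·1·1 = -75
  X*Z ↦ 1·5·1·10 = 50
  2*Y**2 ↦ 2·1·25·1 = 50
  2*Y*Z ↦ 2·1·5·10 = 100
  -2*Z**2 ↦ -2·1·1·100 = -200
Sum: F(5, 5, 10) = (-75) + (50) + (50) + (100) + (-200) = -75.
Reducing mod 11: -75 ≡ 2 (mod 11).
Since F(a, b, c) ≡ 2 ≠ 0 (mod 11), P does NOT lie on the curve.


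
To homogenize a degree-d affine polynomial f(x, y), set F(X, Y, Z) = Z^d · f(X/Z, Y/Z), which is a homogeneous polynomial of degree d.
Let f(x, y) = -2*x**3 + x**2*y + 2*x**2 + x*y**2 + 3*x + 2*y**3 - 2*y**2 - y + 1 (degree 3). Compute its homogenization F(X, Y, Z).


F(X, Y, Z) = -2*X**3 + X**2*Y + 2*X**2*Z + X*Y**2 + 3*X*Z**2 + 2*Y**3 - 2*Y**2*Z - Y*Z**2 + Z**3

deg(f) = 3.
Substitute x = X/Z, y = Y/Z into f, then multiply by Z^3.
  monomial -2·x^3·y^0 ↦ -2·X^3·Y^0·Z^0.
  monomial 1·x^2·y^1 ↦ 1·X^2·Y^1·Z^0.
  monomial 2·x^2·y^0 ↦ 2·X^2·Y^0·Z^1.
  monomial 1·x^1·y^2 ↦ 1·X^1·Y^2·Z^0.
  monomial 3·x^1·y^0 ↦ 3·X^1·Y^0·Z^2.
  monomial 2·x^0·y^3 ↦ 2·X^0·Y^3·Z^0.
  monomial -2·x^0·y^2 ↦ -2·X^0·Y^2·Z^1.
  monomial -1·x^0·y^1 ↦ -1·X^0·Y^1·Z^2.
  monomial 1·x^0·y^0 ↦ 1·X^0·Y^0·Z^3.
Collecting: F(X, Y, Z) = -2*X**3 + X**2*Y + 2*X**2*Z + X*Y**2 + 3*X*Z**2 + 2*Y**3 - 2*Y**2*Z - Y*Z**2 + Z**3.


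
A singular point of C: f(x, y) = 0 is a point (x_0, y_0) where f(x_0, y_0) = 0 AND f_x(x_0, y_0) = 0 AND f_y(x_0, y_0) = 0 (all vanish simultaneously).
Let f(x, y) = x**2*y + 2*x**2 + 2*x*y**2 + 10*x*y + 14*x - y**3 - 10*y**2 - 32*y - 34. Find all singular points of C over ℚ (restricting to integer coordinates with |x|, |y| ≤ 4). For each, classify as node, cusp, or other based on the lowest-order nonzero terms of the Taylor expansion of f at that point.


Singular points: {(1, -3)}; classification: node.

Compute partial derivatives:
  f_x = 2*x*y + 4*x + 2*y**2 + 10*y + 14.
  f_y = x**2 + 4*x*y + 10*x - 3*y**2 - 20*y - 32.
Scan x_0 ∈ {−4, ..., 4}. For each x_0, f_y(x_0, y) is a polynomial in y; find its integer roots y ∈ {−4, ..., 4}, then test f_x and f at those candidates.
  x = -4: f_y(-4, y) = -3*y**2 - 36*y - 56; no integer root y with |y| ≤ 4.
  x = -3: f_y(-3, y) = -3*y**2 - 32*y - 53; no integer root y with |y| ≤ 4.
  x = -2: f_y(-2, y) = -3*y**2 - 28*y - 48; no integer root y with |y| ≤ 4.
  x = -1: f_y(-1, y) = -3*y**2 - 24*y - 41; no integer root y with |y| ≤ 4.
  x = 0: f_y(0, y) = -3*y**2 - 20*y - 32; vanishes at y ∈ {-4}. (0, -4): f_x = 6 ≠ 0.
  x = 1: f_y(1, y) = -3*y**2 - 16*y - 21; vanishes at y ∈ {-3}. (1, -3): f_x = 0, f = 0 — SINGULAR.
  x = 2: f_y(2, y) = -3*y**2 - 12*y - 8; no integer root y with |y| ≤ 4.
  x = 3: f_y(3, y) = -3*y**2 - 8*y + 7; no integer root y with |y| ≤ 4.
  x = 4: f_y(4, y) = -3*y**2 - 4*y + 24; no integer root y with |y| ≤ 4.
Only singular point on the grid: (1, -3).
Classify: substitute x = 1 + u, y = -3 + v and expand: f = u**2*v - u**2 + 2*u*v**2 - v**3 + v**2.
No constant or linear terms (consistent with a singular point). Quadratic part: -u**2 + v**2. Cubic part: u**2*v + 2*u*v**2 - v**3.
The quadratic part v**2 - u**2 = (v − u)(v + u) splits into two distinct linear factors, so there are two distinct tangent lines y − -3 = ±(x − 1) — this is a node (ordinary double point).
Classification: node.


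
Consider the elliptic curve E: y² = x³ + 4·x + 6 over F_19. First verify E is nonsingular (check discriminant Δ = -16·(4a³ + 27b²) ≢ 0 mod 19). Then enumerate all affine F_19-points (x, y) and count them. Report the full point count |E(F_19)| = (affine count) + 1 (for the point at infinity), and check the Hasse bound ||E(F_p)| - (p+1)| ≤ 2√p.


Affine points = {(0, 5), (0, 14), (1, 7), (1, 12), (3, 8), (3, 11), (7, 4), (7, 15), (9, 7), (9, 12), (10, 1), (10, 18), (16, 9), (16, 10), (17, 3), (17, 16), (18, 1), (18, 18)}; affine count = 18; |E(F_19)| = 19.

Discriminant check: Δ ∝ 4a³ + 27b² = 4·4³ + 27·6² = 4·64 + 27·36 ≡ 12 (mod 19). Nonzero ⇒ E is nonsingular.
For each x ∈ F_19, compute rhs = x³ + 4·x + 6 mod 19, then count y ∈ F_19 with y² ≡ rhs.
  x = 0: rhs = 6, matching y values: 5, 14 (2 points).
  x = 1: rhs = 11, matching y values: 7, 12 (2 points).
  x = 2: rhs = 3, matching y values: none (0 points).
  x = 3: rhs = 7, matching y values: 8, 11 (2 points).
  x = 4: rhs = 10, matching y values: none (0 points).
  x = 5: rhs = 18, matching y values: none (0 points).
  x = 6: rhs = 18, matching y values: none (0 points).
  x = 7: rhs = 16, matching y values: 4, 15 (2 points).
  x = 8: rhs = 18, matching y values: none (0 points).
  x = 9: rhs = 11, matching y values: 7, 12 (2 points).
  x = 10: rhs = 1, matching y values: 1, 18 (2 points).
  x = 11: rhs = 13, matching y values: none (0 points).
  x = 12: rhs = 15, matching y values: none (0 points).
  x = 13: rhs = 13, matching y values: none (0 points).
  x = 14: rhs = 13, matching y values: none (0 points).
  x = 15: rhs = 2, matching y values: none (0 points).
  x = 16: rhs = 5, matching y values: 9, 10 (2 points).
  x = 17: rhs = 9, matching y values: 3, 16 (2 points).
  x = 18: rhs = 1, matching y values: 1, 18 (2 points).
Total affine count: 18.
Full point count |E(F_19)| = 18 + 1 = 19.
Hasse bound: |19 − (19+1)| = |-1| = 1 ≤ 2√19 ≈ 8.7178 ✓.


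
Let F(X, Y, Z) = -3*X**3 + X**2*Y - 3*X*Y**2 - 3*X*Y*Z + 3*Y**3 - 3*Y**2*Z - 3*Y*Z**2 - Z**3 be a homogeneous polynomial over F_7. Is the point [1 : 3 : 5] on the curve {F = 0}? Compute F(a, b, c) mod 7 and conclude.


F(1,3,5) ≡ 0 (mod 7); P is on the curve.

Evaluate F(1, 3, 5) term-by-term (mod 7).
  -3*X**3 ↦ -3·1·1·1 = -3
  X**2*Y ↦ 1·1·3·1 = 3
  -3*X*Y**2 ↦ -3·1·9·1 = -27
  -3*X*Y*Z ↦ -3·1·3·5 = -45
  3*Y**3 ↦ 3·1·27·1 = 81
  -3*Y**2*Z ↦ -3·1·9·5 = -135
  -3*Y*Z**2 ↦ -3·1·3·25 = -225
  -Z**3 ↦ -1·1·1·125 = -125
Sum: F(1, 3, 5) = (-3) + (3) + (-27) + (-45) + (81) + (-135) + (-225) + (-125) = -476.
Reducing mod 7: -476 ≡ 0 (mod 7).
Since F(a, b, c) ≡ 0 (mod 7), P lies on the curve.


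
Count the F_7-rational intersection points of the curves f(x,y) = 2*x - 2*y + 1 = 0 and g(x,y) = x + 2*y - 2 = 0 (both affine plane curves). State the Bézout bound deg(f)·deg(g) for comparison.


Common zeros: {(5, 2)}; count = 1; Bézout bound = 1.

deg(f) = 1, deg(g) = 1, so Bézout bound = 1.
Scan x ∈ F_7. For each x, list the y ∈ F_7 with f(x, y) ≡ 0 and those with g(x, y) ≡ 0 (mod 7); the common zeros in that column are the intersection.
  x = 0: f ≡ 0 at y ∈ {4}; g ≡ 0 at y ∈ {1}; common: ∅.
  x = 1: f ≡ 0 at y ∈ {5}; g ≡ 0 at y ∈ {4}; common: ∅.
  x = 2: f ≡ 0 at y ∈ {6}; g ≡ 0 at y ∈ {0}; common: ∅.
  x = 3: f ≡ 0 at y ∈ {0}; g ≡ 0 at y ∈ {3}; common: ∅.
  x = 4: f ≡ 0 at y ∈ {1}; g ≡ 0 at y ∈ {6}; common: ∅.
  x = 5: f ≡ 0 at y ∈ {2}; g ≡ 0 at y ∈ {2}; common: {2}.
  x = 6: f ≡ 0 at y ∈ {3}; g ≡ 0 at y ∈ {5}; common: ∅.
Collecting: common zeros = {(5, 2)}, so the count is 1.
Comparison with the Bézout bound: 1 ≤ 1 = deg(f)·deg(g), as expected for curves with no common component (the bound is attained).


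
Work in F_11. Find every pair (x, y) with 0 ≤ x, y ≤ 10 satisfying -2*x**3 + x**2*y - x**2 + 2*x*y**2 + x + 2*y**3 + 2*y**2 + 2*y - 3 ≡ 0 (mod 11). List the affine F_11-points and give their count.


Affine F_11-points: {(0, 4), (1, 2), (1, 9), (2, 7), (4, 0), (4, 3), (7, 4), (7, 6), (8, 10), (10, 7), (10, 8)}; count = 11.

For each of the 121 pairs (x, y) ∈ F_11², evaluate f(x, y) mod 11. Record the zeros.
  x = 0: [0↦8, 1↦3, 2↦3, 3↦9, 4↦0, 5↦10, 6↦7, 7↦3, 8↦10, 9↦7, 10↦6]  zeros at y ∈ {4}
  x = 1: [0↦6, 1↦4, 2↦0, 3↦6, 4↦1, 5↦8, 6↦6, 7↦7, 8↦1, 9↦0, 10↦5]  zeros at y ∈ {2, 9}
  x = 2: [0↦1, 1↦4, 2↦9, 3↦6, 4↦7, 5↦2, 6↦3, 7↦0, 8↦5, 9↦8, 10↦10]  zeros at y ∈ {7}
  x = 3: [0↦3, 1↦2, 2↦7, 3↦8, 4↦6, 5↦2, 6↦8, 7↦3, 8↦10, 9↦8, 10↦9]  zeros at y ∈ ∅
  x = 4: [0↦0, 1↦8, 2↦4, 3↦0, 4↦8, 5↦7, 6↦9, 7↦4, 8↦4, 9↦10, 10↦1]  zeros at y ∈ {0, 3}
  x = 5: [0↦2, 1↦10, 2↦10, 3↦3, 4↦1, 5↦5, 6↦5, 7↦2, 8↦8, 9↦2, 10↦7]  zeros at y ∈ ∅
  x = 6: [0↦8, 1↦7, 2↦2, 3↦5, 4↦6, 5↦6, 6↦6, 7↦7, 8↦10, 9↦5, 10↦4]  zeros at y ∈ ∅
  x = 7: [0↦6, 1↦9, 2↦1, 3↦5, 4↦0, 5↦9, 6↦0, 7↦7, 8↦9, 9↦7, 10↦2]  zeros at y ∈ {4, 6}
  x = 8: [0↦6, 1↦4, 2↦6, 3↦2, 4↦4, 5↦2, 6↦8, 7↦1, 8↦4, 9↦7, 10↦0]  zeros at y ∈ {10}
  x = 9: [0↦7, 1↦2, 2↦5, 3↦6, 4↦6, 5↦6, 6↦7, 7↦10, 8↦5, 9↦4, 10↦8]  zeros at y ∈ ∅
  x = 10: [0↦8, 1↦2, 2↦8, 3↦5, 4↦5, 5↦9, 6↦7, 7↦0, 8↦0, 9↦8, 10↦3]  zeros at y ∈ {7, 8}
Collecting zeros: affine points = {(0, 4), (1, 2), (1, 9), (2, 7), (4, 0), (4, 3), (7, 4), (7, 6), (8, 10), (10, 7), (10, 8)}.
Total count |C(F_11)_aff| = 11.


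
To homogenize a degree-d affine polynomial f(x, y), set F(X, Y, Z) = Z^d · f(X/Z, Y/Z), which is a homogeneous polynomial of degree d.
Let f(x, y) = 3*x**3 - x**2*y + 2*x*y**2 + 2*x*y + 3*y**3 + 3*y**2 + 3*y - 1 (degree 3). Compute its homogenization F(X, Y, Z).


F(X, Y, Z) = 3*X**3 - X**2*Y + 2*X*Y**2 + 2*X*Y*Z + 3*Y**3 + 3*Y**2*Z + 3*Y*Z**2 - Z**3

deg(f) = 3.
Substitute x = X/Z, y = Y/Z into f, then multiply by Z^3.
  monomial 3·x^3·y^0 ↦ 3·X^3·Y^0·Z^0.
  monomial -1·x^2·y^1 ↦ -1·X^2·Y^1·Z^0.
  monomial 2·x^1·y^2 ↦ 2·X^1·Y^2·Z^0.
  monomial 2·x^1·y^1 ↦ 2·X^1·Y^1·Z^1.
  monomial 3·x^0·y^3 ↦ 3·X^0·Y^3·Z^0.
  monomial 3·x^0·y^2 ↦ 3·X^0·Y^2·Z^1.
  monomial 3·x^0·y^1 ↦ 3·X^0·Y^1·Z^2.
  monomial -1·x^0·y^0 ↦ -1·X^0·Y^0·Z^3.
Collecting: F(X, Y, Z) = 3*X**3 - X**2*Y + 2*X*Y**2 + 2*X*Y*Z + 3*Y**3 + 3*Y**2*Z + 3*Y*Z**2 - Z**3.


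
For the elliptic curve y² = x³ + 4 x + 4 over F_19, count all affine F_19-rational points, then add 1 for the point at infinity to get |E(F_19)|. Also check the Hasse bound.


Affine points = {(0, 2), (0, 17), (1, 3), (1, 16), (2, 1), (2, 18), (3, 9), (3, 10), (5, 4), (5, 15), (6, 4), (6, 15), (8, 4), (8, 15), (9, 3), (9, 16), (11, 7), (11, 12), (13, 7), (13, 12), (14, 7), (14, 12), (15, 0), (17, 8), (17, 11)}; affine count = 25; |E(F_19)| = 26.

Discriminant check: Δ ∝ 4a³ + 27b² = 4·4³ + 27·4² = 4·64 + 27·16 ≡ 4 (mod 19). Nonzero ⇒ E is nonsingular.
For each x ∈ F_19, compute rhs = x³ + 4·x + 4 mod 19, then count y ∈ F_19 with y² ≡ rhs.
  x = 0: rhs = 4, matching y values: 2, 17 (2 points).
  x = 1: rhs = 9, matching y values: 3, 16 (2 points).
  x = 2: rhs = 1, matching y values: 1, 18 (2 points).
  x = 3: rhs = 5, matching y values: 9, 10 (2 points).
  x = 4: rhs = 8, matching y values: none (0 points).
  x = 5: rhs = 16, matching y values: 4, 15 (2 points).
  x = 6: rhs = 16, matching y values: 4, 15 (2 points).
  x = 7: rhs = 14, matching y values: none (0 points).
  x = 8: rhs = 16, matching y values: 4, 15 (2 points).
  x = 9: rhs = 9, matching y values: 3, 16 (2 points).
  x = 10: rhs = 18, matching y values: none (0 points).
  x = 11: rhs = 11, matching y values: 7, 12 (2 points).
  x = 12: rhs = 13, matching y values: none (0 points).
  x = 13: rhs = 11, matching y values: 7, 12 (2 points).
  x = 14: rhs = 11, matching y values: 7, 12 (2 points).
  x = 15: rhs = 0, matching y values: 0 (1 points).
  x = 16: rhs = 3, matching y values: none (0 points).
  x = 17: rhs = 7, matching y values: 8, 11 (2 points).
  x = 18: rhs = 18, matching y values: none (0 points).
Total affine count: 25.
Full point count |E(F_19)| = 25 + 1 = 26.
Hasse bound: |26 − (19+1)| = |6| = 6 ≤ 2√19 ≈ 8.7178 ✓.
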